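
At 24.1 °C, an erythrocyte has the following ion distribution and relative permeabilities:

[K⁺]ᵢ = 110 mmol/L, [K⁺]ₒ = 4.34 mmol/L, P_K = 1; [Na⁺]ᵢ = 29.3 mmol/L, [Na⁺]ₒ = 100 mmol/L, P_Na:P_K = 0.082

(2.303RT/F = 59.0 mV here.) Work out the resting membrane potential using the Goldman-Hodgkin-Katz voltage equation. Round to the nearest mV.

-56 mV

Vm = 59.0 · log₁₀[(Σ P·[cation]ₒ + Σ P·[anion]ᵢ) / (Σ P·[cation]ᵢ + Σ P·[anion]ₒ)]
Numerator = 1×4.34 + 0.082×100 = 12.54
Denominator = 1×110 + 0.082×29.3 = 112.4
Vm = 59.0 · log₁₀(0.11156) = 59.0 × (-0.9525) = -56.20 mV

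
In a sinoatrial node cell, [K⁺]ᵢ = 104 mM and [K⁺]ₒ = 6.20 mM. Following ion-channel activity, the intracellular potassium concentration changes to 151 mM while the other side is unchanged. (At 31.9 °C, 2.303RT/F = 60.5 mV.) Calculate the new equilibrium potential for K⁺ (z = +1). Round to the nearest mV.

-84 mV

After the shift: [K⁺]_out = 6.20, [K⁺]_in = 151 mM.
E_new = (60.5/1)·log₁₀(6.20/151) = 60.50 · (-1.3866) = -83.89 mV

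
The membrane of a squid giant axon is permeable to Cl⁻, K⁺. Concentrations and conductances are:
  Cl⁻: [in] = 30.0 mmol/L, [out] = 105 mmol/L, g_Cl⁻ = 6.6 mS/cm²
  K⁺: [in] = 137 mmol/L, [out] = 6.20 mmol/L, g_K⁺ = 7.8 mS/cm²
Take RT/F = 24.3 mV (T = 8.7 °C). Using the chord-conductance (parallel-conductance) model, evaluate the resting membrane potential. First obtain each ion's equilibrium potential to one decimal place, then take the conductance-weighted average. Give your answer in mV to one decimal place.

-54.7 mV

E_Cl⁻ = (24.3/-1)·ln(105/30.0) = -30.4 mV
E_K⁺ = (24.3/1)·ln(6.20/137) = -75.2 mV
Vm = (Σ gᵢEᵢ)/(Σ gᵢ) = (6.6·-30.4 + 7.8·-75.2) / (6.6 + 7.8)
= -787.20 / 14.4 = -54.67 mV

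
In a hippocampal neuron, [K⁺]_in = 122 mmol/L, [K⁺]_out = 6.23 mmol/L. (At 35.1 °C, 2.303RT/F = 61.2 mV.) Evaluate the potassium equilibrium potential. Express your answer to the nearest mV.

E = (61.2/z) · log₁₀([K⁺]_out/[K⁺]_in) with z = +1.
= (61.2/1) · log₁₀(6.23/122) = 61.20 · log₁₀(0.05107)
= 61.20 · (-1.2919) = -79.06 mV

-79 mV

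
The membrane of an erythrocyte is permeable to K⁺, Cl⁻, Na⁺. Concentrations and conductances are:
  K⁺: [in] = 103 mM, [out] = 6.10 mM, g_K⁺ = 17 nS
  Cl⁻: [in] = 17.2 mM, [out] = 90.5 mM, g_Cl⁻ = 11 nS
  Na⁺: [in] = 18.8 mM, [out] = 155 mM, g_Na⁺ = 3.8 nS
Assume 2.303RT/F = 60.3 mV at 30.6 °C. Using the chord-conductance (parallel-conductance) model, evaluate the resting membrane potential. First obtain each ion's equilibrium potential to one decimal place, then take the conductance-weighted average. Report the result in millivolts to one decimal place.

E_K⁺ = (60.3/1)·log₁₀(6.10/103) = -74.0 mV
E_Cl⁻ = (60.3/-1)·log₁₀(90.5/17.2) = -43.5 mV
E_Na⁺ = (60.3/1)·log₁₀(155/18.8) = 55.2 mV
Vm = (Σ gᵢEᵢ)/(Σ gᵢ) = (17·-74.0 + 11·-43.5 + 3.8·55.2) / (17 + 11 + 3.8)
= -1526.74 / 31.8 = -48.01 mV

-48.0 mV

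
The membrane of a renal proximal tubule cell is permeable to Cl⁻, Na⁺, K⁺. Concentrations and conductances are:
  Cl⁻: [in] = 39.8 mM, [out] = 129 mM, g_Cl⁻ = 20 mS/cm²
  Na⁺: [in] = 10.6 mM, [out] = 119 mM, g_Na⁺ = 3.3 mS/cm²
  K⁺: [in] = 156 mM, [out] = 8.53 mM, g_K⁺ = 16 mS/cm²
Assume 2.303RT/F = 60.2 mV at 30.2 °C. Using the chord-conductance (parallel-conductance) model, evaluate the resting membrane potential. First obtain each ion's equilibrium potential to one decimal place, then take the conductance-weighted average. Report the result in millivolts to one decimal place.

-41.3 mV

E_Cl⁻ = (60.2/-1)·log₁₀(129/39.8) = -30.7 mV
E_Na⁺ = (60.2/1)·log₁₀(119/10.6) = 63.2 mV
E_K⁺ = (60.2/1)·log₁₀(8.53/156) = -76.0 mV
Vm = (Σ gᵢEᵢ)/(Σ gᵢ) = (20·-30.7 + 3.3·63.2 + 16·-76.0) / (20 + 3.3 + 16)
= -1621.44 / 39.3 = -41.26 mV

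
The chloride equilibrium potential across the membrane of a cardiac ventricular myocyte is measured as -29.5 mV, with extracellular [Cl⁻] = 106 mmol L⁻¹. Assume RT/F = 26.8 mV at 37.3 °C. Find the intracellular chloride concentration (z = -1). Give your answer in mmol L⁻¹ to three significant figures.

Nernst: E = (26.8/-1) · ln([out]/[in]), so ln([out]/[in]) = -29.5 × -1 / 26.8 = 1.1007.
[out]/[in] = e^(1.1007) = 3.006.
[in] = 106 / 3.006 = 35.26 mmol L⁻¹.

35.3 mmol L⁻¹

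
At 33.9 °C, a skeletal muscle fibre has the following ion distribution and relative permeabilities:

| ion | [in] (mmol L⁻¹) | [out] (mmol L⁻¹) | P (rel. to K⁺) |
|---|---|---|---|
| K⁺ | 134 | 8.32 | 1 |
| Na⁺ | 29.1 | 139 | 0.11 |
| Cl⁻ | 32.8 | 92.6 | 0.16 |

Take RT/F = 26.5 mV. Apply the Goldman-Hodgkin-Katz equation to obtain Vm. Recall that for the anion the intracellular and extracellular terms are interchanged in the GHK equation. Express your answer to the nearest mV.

Vm = 26.5 · ln[(Σ P·[cation]ₒ + Σ P·[anion]ᵢ) / (Σ P·[cation]ᵢ + Σ P·[anion]ₒ)]
Numerator = 1×8.32 + 0.11×139 + 0.16×32.8 = 28.86
Denominator = 1×134 + 0.11×29.1 + 0.16×92.6 = 152
Vm = 26.5 · ln(0.18983) = 26.5 × (-1.6616) = -44.03 mV

-44 mV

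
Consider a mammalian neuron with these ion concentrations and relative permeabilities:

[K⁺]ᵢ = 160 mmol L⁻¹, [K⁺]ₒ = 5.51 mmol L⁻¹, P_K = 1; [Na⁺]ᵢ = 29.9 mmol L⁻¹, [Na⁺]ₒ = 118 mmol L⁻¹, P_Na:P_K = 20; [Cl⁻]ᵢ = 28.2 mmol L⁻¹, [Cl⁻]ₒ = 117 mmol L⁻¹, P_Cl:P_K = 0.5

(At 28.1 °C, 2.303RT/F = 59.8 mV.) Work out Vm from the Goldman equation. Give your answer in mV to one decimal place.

Vm = 59.8 · log₁₀[(Σ P·[cation]ₒ + Σ P·[anion]ᵢ) / (Σ P·[cation]ᵢ + Σ P·[anion]ₒ)]
Numerator = 1×5.51 + 20×118 + 0.5×28.2 = 2380
Denominator = 1×160 + 20×29.9 + 0.5×117 = 816.5
Vm = 59.8 · log₁₀(2.9144) = 59.8 × (0.4645) = 27.78 mV

27.8 mV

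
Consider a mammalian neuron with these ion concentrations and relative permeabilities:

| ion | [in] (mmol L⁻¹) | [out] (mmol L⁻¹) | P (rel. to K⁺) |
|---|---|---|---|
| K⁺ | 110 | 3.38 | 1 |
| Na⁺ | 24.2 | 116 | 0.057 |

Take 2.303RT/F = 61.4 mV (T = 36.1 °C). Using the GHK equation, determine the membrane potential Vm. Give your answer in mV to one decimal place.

-64.3 mV

Vm = 61.4 · log₁₀[(Σ P·[cation]ₒ + Σ P·[anion]ᵢ) / (Σ P·[cation]ᵢ + Σ P·[anion]ₒ)]
Numerator = 1×3.38 + 0.057×116 = 9.992
Denominator = 1×110 + 0.057×24.2 = 111.4
Vm = 61.4 · log₁₀(0.089711) = 61.4 × (-1.0472) = -64.30 mV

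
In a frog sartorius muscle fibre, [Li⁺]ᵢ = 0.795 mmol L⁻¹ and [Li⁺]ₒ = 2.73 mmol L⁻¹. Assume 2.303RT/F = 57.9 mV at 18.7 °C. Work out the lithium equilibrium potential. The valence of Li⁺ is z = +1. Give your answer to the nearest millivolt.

31 mV

E = (57.9/z) · log₁₀([Li⁺]_out/[Li⁺]_in) with z = +1.
= (57.9/1) · log₁₀(2.73/0.795) = 57.90 · log₁₀(3.434)
= 57.90 · (0.5358) = 31.02 mV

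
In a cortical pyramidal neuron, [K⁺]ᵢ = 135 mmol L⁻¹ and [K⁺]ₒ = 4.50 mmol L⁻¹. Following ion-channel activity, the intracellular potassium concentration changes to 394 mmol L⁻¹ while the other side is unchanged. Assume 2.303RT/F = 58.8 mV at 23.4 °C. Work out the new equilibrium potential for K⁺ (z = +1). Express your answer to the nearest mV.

-114 mV

After the shift: [K⁺]_out = 4.50, [K⁺]_in = 394 mmol L⁻¹.
E_new = (58.8/1)·log₁₀(4.50/394) = 58.80 · (-1.9423) = -114.21 mV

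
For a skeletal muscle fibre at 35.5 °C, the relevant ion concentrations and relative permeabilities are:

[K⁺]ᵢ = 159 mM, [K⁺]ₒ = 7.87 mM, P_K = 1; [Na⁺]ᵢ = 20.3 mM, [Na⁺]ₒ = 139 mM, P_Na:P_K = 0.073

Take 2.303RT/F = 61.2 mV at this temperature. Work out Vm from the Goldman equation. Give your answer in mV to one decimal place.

Vm = 61.2 · log₁₀[(Σ P·[cation]ₒ + Σ P·[anion]ᵢ) / (Σ P·[cation]ᵢ + Σ P·[anion]ₒ)]
Numerator = 1×7.87 + 0.073×139 = 18.02
Denominator = 1×159 + 0.073×20.3 = 160.5
Vm = 61.2 · log₁₀(0.11227) = 61.2 × (-0.9497) = -58.12 mV

-58.1 mV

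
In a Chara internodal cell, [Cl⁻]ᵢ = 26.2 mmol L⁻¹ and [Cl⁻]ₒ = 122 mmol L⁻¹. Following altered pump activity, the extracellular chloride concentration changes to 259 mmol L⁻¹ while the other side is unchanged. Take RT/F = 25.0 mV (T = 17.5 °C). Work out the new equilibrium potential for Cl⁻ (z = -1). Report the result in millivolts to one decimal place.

-57.3 mV

After the shift: [Cl⁻]_out = 259, [Cl⁻]_in = 26.2 mmol L⁻¹.
E_new = (25.0/-1)·ln(259/26.2) = -25.00 · (2.2911) = -57.28 mV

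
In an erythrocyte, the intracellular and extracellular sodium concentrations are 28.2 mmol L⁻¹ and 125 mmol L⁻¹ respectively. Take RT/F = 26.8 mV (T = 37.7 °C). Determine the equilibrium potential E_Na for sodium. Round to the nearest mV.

E = (26.8/z) · ln([Na⁺]_out/[Na⁺]_in) with z = +1.
= (26.8/1) · ln(125/28.2) = 26.80 · ln(4.433)
= 26.80 · (1.4890) = 39.90 mV

40 mV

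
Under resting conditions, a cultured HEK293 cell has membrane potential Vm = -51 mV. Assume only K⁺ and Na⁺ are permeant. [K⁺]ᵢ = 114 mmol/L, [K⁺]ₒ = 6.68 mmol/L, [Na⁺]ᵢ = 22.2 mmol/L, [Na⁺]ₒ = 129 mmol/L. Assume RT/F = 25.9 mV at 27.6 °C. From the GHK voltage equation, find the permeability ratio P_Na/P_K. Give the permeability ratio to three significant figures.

0.0733

Let α = P_Na/P_K. GHK: Vm = 25.9·ln[(Kₒ + α·Naₒ)/(Kᵢ + α·Naᵢ)].
e^(Vm/25.9) = e^(-51.0/25.9) = 0.13958
So 0.13958·(Kᵢ + α·Naᵢ) = Kₒ + α·Naₒ → α = (0.13958·114.0 − 6.68) / (129.0 − 0.13958·22.2)
α = (15.91 − 6.68) / (129.0 − 3.099) = 9.232/125.9 = 0.07333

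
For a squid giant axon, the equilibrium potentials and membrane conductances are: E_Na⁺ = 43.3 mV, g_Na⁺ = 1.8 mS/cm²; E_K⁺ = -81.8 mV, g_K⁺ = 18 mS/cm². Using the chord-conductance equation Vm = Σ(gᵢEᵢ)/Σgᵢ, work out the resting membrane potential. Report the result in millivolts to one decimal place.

-70.4 mV

Σ gᵢEᵢ = 1.8·(43.3) + 18·(-81.8) = -1394.46
Σ gᵢ = 1.8 + 18 = 19.8
Vm = -1394.46 / 19.8 = -70.43 mV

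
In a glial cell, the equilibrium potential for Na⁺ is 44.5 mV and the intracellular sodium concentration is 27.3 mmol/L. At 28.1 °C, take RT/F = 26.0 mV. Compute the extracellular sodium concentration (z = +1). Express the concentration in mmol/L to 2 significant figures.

Nernst: E = (26.0/1) · ln([out]/[in]), so ln([out]/[in]) = 44.5 × 1 / 26.0 = 1.7115.
[out]/[in] = e^(1.7115) = 5.537.
[out] = 5.537 × 27.3 = 151.2 mmol/L.

150 mmol/L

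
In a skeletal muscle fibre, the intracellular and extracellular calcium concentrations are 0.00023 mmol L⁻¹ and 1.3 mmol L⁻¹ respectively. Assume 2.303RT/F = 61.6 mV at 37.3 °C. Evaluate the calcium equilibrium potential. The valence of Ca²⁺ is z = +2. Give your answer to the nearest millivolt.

E = (61.6/z) · log₁₀([Ca²⁺]_out/[Ca²⁺]_in) with z = +2.
= (61.6/2) · log₁₀(1.3/0.00023) = 30.80 · log₁₀(5652)
= 30.80 · (3.7522) = 115.57 mV

116 mV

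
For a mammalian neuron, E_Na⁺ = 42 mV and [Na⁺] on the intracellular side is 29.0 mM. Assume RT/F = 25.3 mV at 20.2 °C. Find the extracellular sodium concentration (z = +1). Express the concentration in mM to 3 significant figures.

153 mM

Nernst: E = (25.3/1) · ln([out]/[in]), so ln([out]/[in]) = 42.0 × 1 / 25.3 = 1.6601.
[out]/[in] = e^(1.6601) = 5.26.
[out] = 5.26 × 29.0 = 152.5 mM.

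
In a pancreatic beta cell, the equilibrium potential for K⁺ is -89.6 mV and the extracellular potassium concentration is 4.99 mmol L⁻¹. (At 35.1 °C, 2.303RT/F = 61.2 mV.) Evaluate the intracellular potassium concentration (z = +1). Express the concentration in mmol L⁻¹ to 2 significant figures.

Nernst: E = (61.2/1) · log₁₀([out]/[in]), so log₁₀([out]/[in]) = -89.6 × 1 / 61.2 = -1.4641.
[out]/[in] = 10^(-1.4641) = 0.03435.
[in] = 4.99 / 0.03435 = 145.3 mmol L⁻¹.

150 mmol L⁻¹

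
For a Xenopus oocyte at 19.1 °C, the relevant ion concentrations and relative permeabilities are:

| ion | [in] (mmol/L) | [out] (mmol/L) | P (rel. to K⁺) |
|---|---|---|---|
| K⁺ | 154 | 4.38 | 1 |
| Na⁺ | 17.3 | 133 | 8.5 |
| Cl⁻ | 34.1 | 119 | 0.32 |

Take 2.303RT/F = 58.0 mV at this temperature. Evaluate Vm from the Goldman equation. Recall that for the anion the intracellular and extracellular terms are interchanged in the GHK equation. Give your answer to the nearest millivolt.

Vm = 58.0 · log₁₀[(Σ P·[cation]ₒ + Σ P·[anion]ᵢ) / (Σ P·[cation]ᵢ + Σ P·[anion]ₒ)]
Numerator = 1×4.38 + 8.5×133 + 0.32×34.1 = 1146
Denominator = 1×154 + 8.5×17.3 + 0.32×119 = 339.1
Vm = 58.0 · log₁₀(3.3786) = 58.0 × (0.5287) = 30.67 mV

31 mV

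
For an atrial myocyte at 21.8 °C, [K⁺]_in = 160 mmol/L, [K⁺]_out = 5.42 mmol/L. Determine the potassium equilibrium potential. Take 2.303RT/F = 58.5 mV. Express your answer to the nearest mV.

-86 mV

E = (58.5/z) · log₁₀([K⁺]_out/[K⁺]_in) with z = +1.
= (58.5/1) · log₁₀(5.42/160) = 58.50 · log₁₀(0.03388)
= 58.50 · (-1.4701) = -86.00 mV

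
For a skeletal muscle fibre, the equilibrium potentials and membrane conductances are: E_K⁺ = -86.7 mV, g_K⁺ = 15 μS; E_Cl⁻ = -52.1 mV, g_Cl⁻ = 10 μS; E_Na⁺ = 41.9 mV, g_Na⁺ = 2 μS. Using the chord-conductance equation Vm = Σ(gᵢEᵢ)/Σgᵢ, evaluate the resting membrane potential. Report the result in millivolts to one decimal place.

Σ gᵢEᵢ = 15·(-86.7) + 10·(-52.1) + 2·(41.9) = -1737.70
Σ gᵢ = 15 + 10 + 2 = 27
Vm = -1737.70 / 27 = -64.36 mV

-64.4 mV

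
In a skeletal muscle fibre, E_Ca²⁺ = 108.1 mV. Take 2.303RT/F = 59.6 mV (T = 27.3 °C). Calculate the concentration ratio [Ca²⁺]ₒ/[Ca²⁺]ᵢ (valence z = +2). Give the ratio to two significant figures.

log₁₀([out]/[in]) = E·z/(59.6) = 108.1 × 2 / 59.6 = 3.6275
[out]/[in] = 10^(3.6275) = 4241

4200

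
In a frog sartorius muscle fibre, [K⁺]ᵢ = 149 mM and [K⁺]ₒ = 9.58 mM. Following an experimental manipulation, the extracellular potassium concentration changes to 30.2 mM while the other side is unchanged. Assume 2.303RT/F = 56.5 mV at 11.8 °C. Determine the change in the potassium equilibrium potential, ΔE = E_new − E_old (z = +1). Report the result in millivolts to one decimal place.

28.2 mV

E_old = (56.5/1)·log₁₀(9.58/149) = -67.34 mV
E_new = (56.5/1)·log₁₀(30.2/149) = -39.16 mV
ΔE = -39.16 − (-67.34) = 28.17 mV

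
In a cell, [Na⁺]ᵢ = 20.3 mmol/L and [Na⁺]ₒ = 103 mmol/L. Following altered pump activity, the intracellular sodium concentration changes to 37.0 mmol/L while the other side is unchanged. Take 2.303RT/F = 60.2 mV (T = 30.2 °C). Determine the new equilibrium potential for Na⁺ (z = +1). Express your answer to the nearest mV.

After the shift: [Na⁺]_out = 103, [Na⁺]_in = 37.0 mmol/L.
E_new = (60.2/1)·log₁₀(103/37.0) = 60.20 · (0.4446) = 26.77 mV

27 mV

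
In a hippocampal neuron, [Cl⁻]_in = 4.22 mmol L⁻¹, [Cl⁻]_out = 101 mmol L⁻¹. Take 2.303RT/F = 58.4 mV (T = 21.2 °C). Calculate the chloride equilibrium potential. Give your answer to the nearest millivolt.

E = (58.4/z) · log₁₀([Cl⁻]_out/[Cl⁻]_in) with z = -1.
For an anion, dividing by z = -1 reverses the sign.
= (58.4/-1) · log₁₀(101/4.22) = -58.40 · log₁₀(23.93)
= -58.40 · (1.3790) = -80.53 mV

-81 mV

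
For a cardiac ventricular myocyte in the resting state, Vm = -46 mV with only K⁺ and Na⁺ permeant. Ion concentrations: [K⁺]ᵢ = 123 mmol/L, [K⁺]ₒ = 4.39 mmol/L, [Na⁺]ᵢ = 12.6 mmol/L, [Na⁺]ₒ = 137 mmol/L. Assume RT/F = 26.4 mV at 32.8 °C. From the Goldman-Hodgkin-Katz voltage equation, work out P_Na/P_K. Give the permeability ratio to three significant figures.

0.127

Let α = P_Na/P_K. GHK: Vm = 26.4·ln[(Kₒ + α·Naₒ)/(Kᵢ + α·Naᵢ)].
e^(Vm/26.4) = e^(-46.0/26.4) = 0.1751
So 0.1751·(Kᵢ + α·Naᵢ) = Kₒ + α·Naₒ → α = (0.1751·123.0 − 4.39) / (137.0 − 0.1751·12.6)
α = (21.54 − 4.39) / (137.0 − 2.206) = 17.15/134.8 = 0.1272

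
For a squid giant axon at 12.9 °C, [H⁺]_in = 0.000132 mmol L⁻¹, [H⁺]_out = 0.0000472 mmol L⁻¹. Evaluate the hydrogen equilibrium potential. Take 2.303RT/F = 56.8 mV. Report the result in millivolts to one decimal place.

-25.4 mV

E = (56.8/z) · log₁₀([H⁺]_out/[H⁺]_in) with z = +1.
= (56.8/1) · log₁₀(0.0000472/0.000132) = 56.80 · log₁₀(0.3576)
= 56.80 · (-0.4466) = -25.37 mV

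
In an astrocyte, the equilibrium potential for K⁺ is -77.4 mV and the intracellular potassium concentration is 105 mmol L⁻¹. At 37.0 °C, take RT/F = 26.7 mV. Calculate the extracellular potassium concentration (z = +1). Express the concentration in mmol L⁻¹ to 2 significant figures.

5.8 mmol L⁻¹

Nernst: E = (26.7/1) · ln([out]/[in]), so ln([out]/[in]) = -77.4 × 1 / 26.7 = -2.8989.
[out]/[in] = e^(-2.8989) = 0.05509.
[out] = 0.05509 × 105 = 5.784 mmol L⁻¹.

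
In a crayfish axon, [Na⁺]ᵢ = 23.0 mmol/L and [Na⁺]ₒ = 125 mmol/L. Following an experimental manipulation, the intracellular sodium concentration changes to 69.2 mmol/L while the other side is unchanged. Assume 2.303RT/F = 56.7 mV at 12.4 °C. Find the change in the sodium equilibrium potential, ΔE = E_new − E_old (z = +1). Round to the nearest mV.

E_old = (56.7/1)·log₁₀(125/23.0) = 41.68 mV
E_new = (56.7/1)·log₁₀(125/69.2) = 14.56 mV
ΔE = 14.56 − (41.68) = -27.12 mV

-27 mV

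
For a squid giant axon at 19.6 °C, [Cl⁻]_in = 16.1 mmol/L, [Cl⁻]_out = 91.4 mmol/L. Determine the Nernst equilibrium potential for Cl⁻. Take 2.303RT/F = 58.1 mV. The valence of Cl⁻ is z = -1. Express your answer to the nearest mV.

E = (58.1/z) · log₁₀([Cl⁻]_out/[Cl⁻]_in) with z = -1.
For an anion, dividing by z = -1 reverses the sign.
= (58.1/-1) · log₁₀(91.4/16.1) = -58.10 · log₁₀(5.677)
= -58.10 · (0.7541) = -43.81 mV

-44 mV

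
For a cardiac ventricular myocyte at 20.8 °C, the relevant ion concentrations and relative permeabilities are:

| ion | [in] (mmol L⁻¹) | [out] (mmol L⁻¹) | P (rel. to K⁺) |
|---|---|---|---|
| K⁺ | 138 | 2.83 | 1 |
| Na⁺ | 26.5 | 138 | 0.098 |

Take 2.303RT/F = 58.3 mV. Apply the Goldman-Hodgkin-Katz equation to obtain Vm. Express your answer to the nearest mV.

Vm = 58.3 · log₁₀[(Σ P·[cation]ₒ + Σ P·[anion]ᵢ) / (Σ P·[cation]ᵢ + Σ P·[anion]ₒ)]
Numerator = 1×2.83 + 0.098×138 = 16.35
Denominator = 1×138 + 0.098×26.5 = 140.6
Vm = 58.3 · log₁₀(0.11632) = 58.3 × (-0.9344) = -54.47 mV

-54 mV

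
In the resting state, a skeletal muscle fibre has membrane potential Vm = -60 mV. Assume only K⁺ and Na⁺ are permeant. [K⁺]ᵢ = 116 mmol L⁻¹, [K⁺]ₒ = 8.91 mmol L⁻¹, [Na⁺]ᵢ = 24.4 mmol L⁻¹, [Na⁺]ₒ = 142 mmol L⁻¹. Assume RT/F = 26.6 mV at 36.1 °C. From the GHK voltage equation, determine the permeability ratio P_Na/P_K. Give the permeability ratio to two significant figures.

Let α = P_Na/P_K. GHK: Vm = 26.6·ln[(Kₒ + α·Naₒ)/(Kᵢ + α·Naᵢ)].
e^(Vm/26.6) = e^(-60.0/26.6) = 0.10481
So 0.10481·(Kᵢ + α·Naᵢ) = Kₒ + α·Naₒ → α = (0.10481·116.0 − 8.91) / (142.0 − 0.10481·24.4)
α = (12.16 − 8.91) / (142.0 − 2.557) = 3.248/139.4 = 0.02329

0.023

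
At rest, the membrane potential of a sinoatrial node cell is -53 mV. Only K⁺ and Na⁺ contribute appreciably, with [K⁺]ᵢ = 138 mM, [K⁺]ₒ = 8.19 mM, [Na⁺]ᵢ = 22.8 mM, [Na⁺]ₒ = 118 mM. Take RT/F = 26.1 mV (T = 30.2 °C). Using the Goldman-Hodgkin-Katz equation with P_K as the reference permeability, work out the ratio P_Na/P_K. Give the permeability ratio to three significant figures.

0.0863

Let α = P_Na/P_K. GHK: Vm = 26.1·ln[(Kₒ + α·Naₒ)/(Kᵢ + α·Naᵢ)].
e^(Vm/26.1) = e^(-53.0/26.1) = 0.13125
So 0.13125·(Kᵢ + α·Naᵢ) = Kₒ + α·Naₒ → α = (0.13125·138.0 − 8.19) / (118.0 − 0.13125·22.8)
α = (18.11 − 8.19) / (118.0 − 2.993) = 9.923/115 = 0.08628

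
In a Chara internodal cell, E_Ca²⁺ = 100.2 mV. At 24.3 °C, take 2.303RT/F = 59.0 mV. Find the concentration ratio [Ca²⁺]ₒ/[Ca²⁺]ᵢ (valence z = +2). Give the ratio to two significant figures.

2500

log₁₀([out]/[in]) = E·z/(59.0) = 100.2 × 2 / 59.0 = 3.3966
[out]/[in] = 10^(3.3966) = 2492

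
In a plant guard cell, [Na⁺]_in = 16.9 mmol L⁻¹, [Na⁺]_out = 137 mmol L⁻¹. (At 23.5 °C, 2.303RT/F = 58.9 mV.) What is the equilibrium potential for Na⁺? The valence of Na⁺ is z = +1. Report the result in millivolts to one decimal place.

E = (58.9/z) · log₁₀([Na⁺]_out/[Na⁺]_in) with z = +1.
= (58.9/1) · log₁₀(137/16.9) = 58.90 · log₁₀(8.107)
= 58.90 · (0.9088) = 53.53 mV

53.5 mV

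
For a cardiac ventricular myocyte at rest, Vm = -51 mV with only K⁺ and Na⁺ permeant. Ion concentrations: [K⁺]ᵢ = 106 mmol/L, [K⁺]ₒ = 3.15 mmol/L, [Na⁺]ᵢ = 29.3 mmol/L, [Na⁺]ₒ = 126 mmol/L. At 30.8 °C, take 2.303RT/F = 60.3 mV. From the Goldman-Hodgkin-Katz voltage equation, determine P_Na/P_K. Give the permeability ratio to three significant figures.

0.0983

Let α = P_Na/P_K. GHK: Vm = 60.3·log₁₀[(Kₒ + α·Naₒ)/(Kᵢ + α·Naᵢ)].
10^(Vm/60.3) = 10^(-51.0/60.3) = 0.14264
So 0.14264·(Kᵢ + α·Naᵢ) = Kₒ + α·Naₒ → α = (0.14264·106.0 − 3.15) / (126.0 − 0.14264·29.3)
α = (15.12 − 3.15) / (126.0 − 4.179) = 11.97/121.8 = 0.09825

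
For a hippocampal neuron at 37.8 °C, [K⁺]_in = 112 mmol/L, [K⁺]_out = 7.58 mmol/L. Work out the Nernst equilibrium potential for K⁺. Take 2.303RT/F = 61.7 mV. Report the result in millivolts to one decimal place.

-72.2 mV

E = (61.7/z) · log₁₀([K⁺]_out/[K⁺]_in) with z = +1.
= (61.7/1) · log₁₀(7.58/112) = 61.70 · log₁₀(0.06768)
= 61.70 · (-1.1695) = -72.16 mV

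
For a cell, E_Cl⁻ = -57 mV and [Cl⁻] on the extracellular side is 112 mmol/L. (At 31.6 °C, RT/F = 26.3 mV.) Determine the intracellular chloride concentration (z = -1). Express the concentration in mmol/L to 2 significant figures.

Nernst: E = (26.3/-1) · ln([out]/[in]), so ln([out]/[in]) = -57.0 × -1 / 26.3 = 2.1673.
[out]/[in] = e^(2.1673) = 8.735.
[in] = 112 / 8.735 = 12.82 mmol/L.

13 mmol/L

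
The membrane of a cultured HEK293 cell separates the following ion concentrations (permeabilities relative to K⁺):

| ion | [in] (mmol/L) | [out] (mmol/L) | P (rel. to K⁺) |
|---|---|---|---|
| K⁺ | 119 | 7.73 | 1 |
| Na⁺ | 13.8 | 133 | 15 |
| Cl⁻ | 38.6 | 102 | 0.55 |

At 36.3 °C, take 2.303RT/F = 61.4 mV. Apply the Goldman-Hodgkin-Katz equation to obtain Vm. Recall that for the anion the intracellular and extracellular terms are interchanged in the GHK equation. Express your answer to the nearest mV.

Vm = 61.4 · log₁₀[(Σ P·[cation]ₒ + Σ P·[anion]ᵢ) / (Σ P·[cation]ᵢ + Σ P·[anion]ₒ)]
Numerator = 1×7.73 + 15×133 + 0.55×38.6 = 2024
Denominator = 1×119 + 15×13.8 + 0.55×102 = 382.1
Vm = 61.4 · log₁₀(5.2969) = 61.4 × (0.7240) = 44.46 mV

44 mV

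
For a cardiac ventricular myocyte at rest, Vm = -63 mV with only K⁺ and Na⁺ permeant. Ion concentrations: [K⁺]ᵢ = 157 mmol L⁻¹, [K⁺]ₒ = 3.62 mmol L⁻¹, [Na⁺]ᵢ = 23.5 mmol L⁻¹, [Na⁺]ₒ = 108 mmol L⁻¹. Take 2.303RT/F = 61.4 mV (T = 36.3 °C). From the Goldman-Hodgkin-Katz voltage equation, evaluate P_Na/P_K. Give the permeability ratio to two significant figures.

0.11

Let α = P_Na/P_K. GHK: Vm = 61.4·log₁₀[(Kₒ + α·Naₒ)/(Kᵢ + α·Naᵢ)].
10^(Vm/61.4) = 10^(-63.0/61.4) = 0.094176
So 0.094176·(Kᵢ + α·Naᵢ) = Kₒ + α·Naₒ → α = (0.094176·157.0 − 3.62) / (108.0 − 0.094176·23.5)
α = (14.79 − 3.62) / (108.0 − 2.213) = 11.17/105.8 = 0.1055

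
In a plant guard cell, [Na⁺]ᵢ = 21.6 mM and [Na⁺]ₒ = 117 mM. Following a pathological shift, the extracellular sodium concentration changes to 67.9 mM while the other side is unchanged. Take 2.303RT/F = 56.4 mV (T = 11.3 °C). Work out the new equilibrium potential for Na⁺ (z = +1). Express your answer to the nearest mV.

After the shift: [Na⁺]_out = 67.9, [Na⁺]_in = 21.6 mM.
E_new = (56.4/1)·log₁₀(67.9/21.6) = 56.40 · (0.4974) = 28.05 mV

28 mV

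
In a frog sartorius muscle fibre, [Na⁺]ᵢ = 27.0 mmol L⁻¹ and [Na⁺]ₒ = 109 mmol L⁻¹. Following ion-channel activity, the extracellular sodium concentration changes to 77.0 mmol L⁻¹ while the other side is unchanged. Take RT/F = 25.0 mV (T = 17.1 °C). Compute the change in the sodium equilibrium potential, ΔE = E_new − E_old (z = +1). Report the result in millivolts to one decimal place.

-8.7 mV

E_old = (25.0/1)·ln(109/27.0) = 34.89 mV
E_new = (25.0/1)·ln(77.0/27.0) = 26.20 mV
ΔE = 26.20 − (34.89) = -8.69 mV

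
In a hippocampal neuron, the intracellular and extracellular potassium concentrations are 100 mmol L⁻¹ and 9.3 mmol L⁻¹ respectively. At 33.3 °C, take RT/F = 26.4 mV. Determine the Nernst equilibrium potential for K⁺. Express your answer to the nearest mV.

-63 mV

E = (26.4/z) · ln([K⁺]_out/[K⁺]_in) with z = +1.
= (26.4/1) · ln(9.3/100) = 26.40 · ln(0.093)
= 26.40 · (-2.3752) = -62.70 mV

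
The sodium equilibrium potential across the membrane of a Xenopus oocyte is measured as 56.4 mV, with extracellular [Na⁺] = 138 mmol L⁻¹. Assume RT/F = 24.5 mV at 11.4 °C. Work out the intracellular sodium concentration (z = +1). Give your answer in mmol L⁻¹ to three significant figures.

Nernst: E = (24.5/1) · ln([out]/[in]), so ln([out]/[in]) = 56.4 × 1 / 24.5 = 2.3020.
[out]/[in] = e^(2.3020) = 9.995.
[in] = 138 / 9.995 = 13.81 mmol L⁻¹.

13.8 mmol L⁻¹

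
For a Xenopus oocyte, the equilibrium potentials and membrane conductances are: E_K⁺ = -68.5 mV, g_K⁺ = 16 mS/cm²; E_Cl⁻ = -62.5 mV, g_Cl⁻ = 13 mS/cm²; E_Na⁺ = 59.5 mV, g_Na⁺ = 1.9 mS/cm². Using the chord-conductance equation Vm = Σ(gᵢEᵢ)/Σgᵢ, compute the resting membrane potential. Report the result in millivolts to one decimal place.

-58.1 mV

Σ gᵢEᵢ = 16·(-68.5) + 13·(-62.5) + 1.9·(59.5) = -1795.45
Σ gᵢ = 16 + 13 + 1.9 = 30.9
Vm = -1795.45 / 30.9 = -58.11 mV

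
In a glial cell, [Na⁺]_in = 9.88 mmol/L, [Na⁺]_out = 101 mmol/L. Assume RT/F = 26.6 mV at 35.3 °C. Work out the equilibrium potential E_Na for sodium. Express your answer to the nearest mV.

E = (26.6/z) · ln([Na⁺]_out/[Na⁺]_in) with z = +1.
= (26.6/1) · ln(101/9.88) = 26.60 · ln(10.22)
= 26.60 · (2.3246) = 61.83 mV

62 mV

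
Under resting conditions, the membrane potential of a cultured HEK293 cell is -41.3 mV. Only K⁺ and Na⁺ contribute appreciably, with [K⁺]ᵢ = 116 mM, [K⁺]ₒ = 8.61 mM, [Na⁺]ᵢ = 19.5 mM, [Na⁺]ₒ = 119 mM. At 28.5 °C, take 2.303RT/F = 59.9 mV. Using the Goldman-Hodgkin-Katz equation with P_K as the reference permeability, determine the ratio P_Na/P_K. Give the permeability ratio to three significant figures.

0.131

Let α = P_Na/P_K. GHK: Vm = 59.9·log₁₀[(Kₒ + α·Naₒ)/(Kᵢ + α·Naᵢ)].
10^(Vm/59.9) = 10^(-41.3/59.9) = 0.20442
So 0.20442·(Kᵢ + α·Naᵢ) = Kₒ + α·Naₒ → α = (0.20442·116.0 − 8.61) / (119.0 − 0.20442·19.5)
α = (23.71 − 8.61) / (119.0 − 3.986) = 15.1/115 = 0.1313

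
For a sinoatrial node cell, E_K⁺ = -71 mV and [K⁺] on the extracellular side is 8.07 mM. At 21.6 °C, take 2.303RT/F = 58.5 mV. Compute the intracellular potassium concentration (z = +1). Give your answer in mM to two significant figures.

130 mM

Nernst: E = (58.5/1) · log₁₀([out]/[in]), so log₁₀([out]/[in]) = -71.0 × 1 / 58.5 = -1.2137.
[out]/[in] = 10^(-1.2137) = 0.06114.
[in] = 8.07 / 0.06114 = 132 mM.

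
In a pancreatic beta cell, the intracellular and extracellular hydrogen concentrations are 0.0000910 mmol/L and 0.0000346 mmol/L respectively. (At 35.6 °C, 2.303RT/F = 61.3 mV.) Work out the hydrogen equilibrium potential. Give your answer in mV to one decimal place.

-25.7 mV

E = (61.3/z) · log₁₀([H⁺]_out/[H⁺]_in) with z = +1.
= (61.3/1) · log₁₀(0.0000346/0.0000910) = 61.30 · log₁₀(0.3802)
= 61.30 · (-0.4200) = -25.74 mV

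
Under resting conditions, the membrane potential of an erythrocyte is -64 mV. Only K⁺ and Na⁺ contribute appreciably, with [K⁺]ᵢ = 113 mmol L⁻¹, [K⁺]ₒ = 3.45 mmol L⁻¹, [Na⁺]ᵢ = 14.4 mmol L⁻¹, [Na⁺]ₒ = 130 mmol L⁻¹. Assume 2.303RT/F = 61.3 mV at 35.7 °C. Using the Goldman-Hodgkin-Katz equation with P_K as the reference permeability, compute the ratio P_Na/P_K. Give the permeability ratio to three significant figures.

Let α = P_Na/P_K. GHK: Vm = 61.3·log₁₀[(Kₒ + α·Naₒ)/(Kᵢ + α·Naᵢ)].
10^(Vm/61.3) = 10^(-64.0/61.3) = 0.090355
So 0.090355·(Kᵢ + α·Naᵢ) = Kₒ + α·Naₒ → α = (0.090355·113.0 − 3.45) / (130.0 − 0.090355·14.4)
α = (10.21 − 3.45) / (130.0 − 1.301) = 6.76/128.7 = 0.05253

0.0525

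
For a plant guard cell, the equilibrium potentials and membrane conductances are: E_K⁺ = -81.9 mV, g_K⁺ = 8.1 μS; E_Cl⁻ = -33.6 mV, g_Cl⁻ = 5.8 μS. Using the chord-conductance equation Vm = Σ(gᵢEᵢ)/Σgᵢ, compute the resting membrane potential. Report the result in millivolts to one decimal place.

-61.7 mV

Σ gᵢEᵢ = 8.1·(-81.9) + 5.8·(-33.6) = -858.27
Σ gᵢ = 8.1 + 5.8 = 13.9
Vm = -858.27 / 13.9 = -61.75 mV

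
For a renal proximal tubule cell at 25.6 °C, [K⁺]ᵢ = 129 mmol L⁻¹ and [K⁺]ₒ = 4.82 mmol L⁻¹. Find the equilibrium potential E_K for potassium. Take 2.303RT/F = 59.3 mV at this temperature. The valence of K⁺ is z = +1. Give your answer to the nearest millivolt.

E = (59.3/z) · log₁₀([K⁺]_out/[K⁺]_in) with z = +1.
= (59.3/1) · log₁₀(4.82/129) = 59.30 · log₁₀(0.03736)
= 59.30 · (-1.4275) = -84.65 mV

-85 mV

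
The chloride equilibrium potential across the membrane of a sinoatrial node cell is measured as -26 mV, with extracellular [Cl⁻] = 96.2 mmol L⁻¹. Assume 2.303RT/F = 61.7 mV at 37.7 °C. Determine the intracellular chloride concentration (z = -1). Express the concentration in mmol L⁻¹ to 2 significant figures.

36 mmol L⁻¹

Nernst: E = (61.7/-1) · log₁₀([out]/[in]), so log₁₀([out]/[in]) = -26.0 × -1 / 61.7 = 0.4214.
[out]/[in] = 10^(0.4214) = 2.639.
[in] = 96.2 / 2.639 = 36.46 mmol L⁻¹.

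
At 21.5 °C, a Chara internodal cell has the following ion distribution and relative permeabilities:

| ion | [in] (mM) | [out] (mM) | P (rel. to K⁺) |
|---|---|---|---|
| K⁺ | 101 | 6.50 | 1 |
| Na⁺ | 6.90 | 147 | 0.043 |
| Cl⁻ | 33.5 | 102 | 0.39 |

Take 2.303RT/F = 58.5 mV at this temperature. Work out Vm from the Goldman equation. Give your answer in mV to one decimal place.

Vm = 58.5 · log₁₀[(Σ P·[cation]ₒ + Σ P·[anion]ᵢ) / (Σ P·[cation]ᵢ + Σ P·[anion]ₒ)]
Numerator = 1×6.50 + 0.043×147 + 0.39×33.5 = 25.89
Denominator = 1×101 + 0.043×6.90 + 0.39×102 = 141.1
Vm = 58.5 · log₁₀(0.18349) = 58.5 × (-0.7364) = -43.08 mV

-43.1 mV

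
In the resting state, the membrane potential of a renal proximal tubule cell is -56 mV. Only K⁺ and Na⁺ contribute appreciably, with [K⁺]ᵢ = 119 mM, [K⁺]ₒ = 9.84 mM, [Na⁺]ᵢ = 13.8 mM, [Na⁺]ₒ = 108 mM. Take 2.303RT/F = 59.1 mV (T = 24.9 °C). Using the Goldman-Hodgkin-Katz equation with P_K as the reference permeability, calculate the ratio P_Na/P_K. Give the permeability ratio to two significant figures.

Let α = P_Na/P_K. GHK: Vm = 59.1·log₁₀[(Kₒ + α·Naₒ)/(Kᵢ + α·Naᵢ)].
10^(Vm/59.1) = 10^(-56.0/59.1) = 0.11284
So 0.11284·(Kᵢ + α·Naᵢ) = Kₒ + α·Naₒ → α = (0.11284·119.0 − 9.84) / (108.0 − 0.11284·13.8)
α = (13.43 − 9.84) / (108.0 − 1.557) = 3.588/106.4 = 0.03371

0.034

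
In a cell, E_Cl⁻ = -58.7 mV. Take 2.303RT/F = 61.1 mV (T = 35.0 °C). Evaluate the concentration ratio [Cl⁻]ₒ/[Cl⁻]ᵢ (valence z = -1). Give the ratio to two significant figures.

log₁₀([out]/[in]) = E·z/(61.1) = -58.7 × -1 / 61.1 = 0.9607
[out]/[in] = 10^(0.9607) = 9.135

9.1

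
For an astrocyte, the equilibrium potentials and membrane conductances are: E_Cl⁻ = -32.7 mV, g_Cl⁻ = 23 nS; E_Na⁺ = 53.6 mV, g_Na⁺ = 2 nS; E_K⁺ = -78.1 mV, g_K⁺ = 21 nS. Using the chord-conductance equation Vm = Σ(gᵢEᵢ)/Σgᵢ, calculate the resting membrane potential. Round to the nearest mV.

-50 mV

Σ gᵢEᵢ = 23·(-32.7) + 2·(53.6) + 21·(-78.1) = -2285.00
Σ gᵢ = 23 + 2 + 21 = 46
Vm = -2285.00 / 46 = -49.67 mV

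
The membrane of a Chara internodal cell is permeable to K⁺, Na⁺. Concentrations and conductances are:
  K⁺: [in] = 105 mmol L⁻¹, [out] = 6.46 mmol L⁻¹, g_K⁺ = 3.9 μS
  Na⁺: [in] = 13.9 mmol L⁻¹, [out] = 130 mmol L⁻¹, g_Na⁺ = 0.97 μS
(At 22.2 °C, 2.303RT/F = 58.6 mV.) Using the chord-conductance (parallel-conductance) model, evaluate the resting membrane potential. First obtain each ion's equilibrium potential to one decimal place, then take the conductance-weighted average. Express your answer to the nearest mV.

-46 mV

E_K⁺ = (58.6/1)·log₁₀(6.46/105) = -71.0 mV
E_Na⁺ = (58.6/1)·log₁₀(130/13.9) = 56.9 mV
Vm = (Σ gᵢEᵢ)/(Σ gᵢ) = (3.9·-71.0 + 0.97·56.9) / (3.9 + 0.97)
= -221.71 / 4.87 = -45.53 mV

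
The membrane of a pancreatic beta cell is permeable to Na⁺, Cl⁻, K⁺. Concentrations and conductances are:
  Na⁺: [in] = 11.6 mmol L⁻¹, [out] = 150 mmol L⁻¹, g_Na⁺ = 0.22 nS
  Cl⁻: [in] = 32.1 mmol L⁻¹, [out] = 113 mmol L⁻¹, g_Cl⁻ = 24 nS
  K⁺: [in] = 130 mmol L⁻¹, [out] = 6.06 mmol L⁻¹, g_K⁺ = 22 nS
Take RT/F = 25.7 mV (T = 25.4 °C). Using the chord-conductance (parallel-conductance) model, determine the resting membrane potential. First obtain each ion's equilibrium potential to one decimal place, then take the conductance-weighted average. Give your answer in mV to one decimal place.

-54.0 mV

E_Na⁺ = (25.7/1)·ln(150/11.6) = 65.8 mV
E_Cl⁻ = (25.7/-1)·ln(113/32.1) = -32.3 mV
E_K⁺ = (25.7/1)·ln(6.06/130) = -78.8 mV
Vm = (Σ gᵢEᵢ)/(Σ gᵢ) = (0.22·65.8 + 24·-32.3 + 22·-78.8) / (0.22 + 24 + 22)
= -2494.32 / 46.22 = -53.97 mV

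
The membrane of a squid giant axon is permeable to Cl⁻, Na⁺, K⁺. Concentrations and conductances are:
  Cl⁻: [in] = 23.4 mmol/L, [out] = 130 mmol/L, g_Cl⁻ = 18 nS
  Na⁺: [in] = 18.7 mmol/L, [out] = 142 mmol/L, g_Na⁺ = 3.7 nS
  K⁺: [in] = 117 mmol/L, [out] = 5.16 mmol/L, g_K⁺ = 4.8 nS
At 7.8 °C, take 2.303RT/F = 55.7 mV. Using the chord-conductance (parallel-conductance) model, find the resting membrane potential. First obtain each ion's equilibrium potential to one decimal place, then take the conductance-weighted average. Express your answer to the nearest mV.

-35 mV

E_Cl⁻ = (55.7/-1)·log₁₀(130/23.4) = -41.5 mV
E_Na⁺ = (55.7/1)·log₁₀(142/18.7) = 49.0 mV
E_K⁺ = (55.7/1)·log₁₀(5.16/117) = -75.5 mV
Vm = (Σ gᵢEᵢ)/(Σ gᵢ) = (18·-41.5 + 3.7·49.0 + 4.8·-75.5) / (18 + 3.7 + 4.8)
= -928.10 / 26.5 = -35.02 mV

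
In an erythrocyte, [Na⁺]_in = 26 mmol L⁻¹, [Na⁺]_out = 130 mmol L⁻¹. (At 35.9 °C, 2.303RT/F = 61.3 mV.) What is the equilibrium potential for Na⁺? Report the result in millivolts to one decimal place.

E = (61.3/z) · log₁₀([Na⁺]_out/[Na⁺]_in) with z = +1.
= (61.3/1) · log₁₀(130/26) = 61.30 · log₁₀(5)
= 61.30 · (0.6990) = 42.85 mV

42.8 mV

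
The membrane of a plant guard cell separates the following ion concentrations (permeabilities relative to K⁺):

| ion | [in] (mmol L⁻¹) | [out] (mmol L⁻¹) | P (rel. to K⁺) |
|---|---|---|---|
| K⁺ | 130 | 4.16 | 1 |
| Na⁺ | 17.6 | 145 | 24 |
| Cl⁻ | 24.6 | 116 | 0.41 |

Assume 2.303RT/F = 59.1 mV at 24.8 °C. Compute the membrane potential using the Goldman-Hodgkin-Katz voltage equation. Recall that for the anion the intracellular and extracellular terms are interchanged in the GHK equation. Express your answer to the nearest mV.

45 mV

Vm = 59.1 · log₁₀[(Σ P·[cation]ₒ + Σ P·[anion]ᵢ) / (Σ P·[cation]ᵢ + Σ P·[anion]ₒ)]
Numerator = 1×4.16 + 24×145 + 0.41×24.6 = 3494
Denominator = 1×130 + 24×17.6 + 0.41×116 = 600
Vm = 59.1 · log₁₀(5.8241) = 59.1 × (0.7652) = 45.23 mV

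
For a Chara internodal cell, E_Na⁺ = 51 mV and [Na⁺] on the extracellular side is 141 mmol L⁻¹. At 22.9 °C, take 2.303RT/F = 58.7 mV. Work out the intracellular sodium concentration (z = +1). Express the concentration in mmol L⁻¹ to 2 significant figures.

19 mmol L⁻¹

Nernst: E = (58.7/1) · log₁₀([out]/[in]), so log₁₀([out]/[in]) = 51.0 × 1 / 58.7 = 0.8688.
[out]/[in] = 10^(0.8688) = 7.393.
[in] = 141 / 7.393 = 19.07 mmol L⁻¹.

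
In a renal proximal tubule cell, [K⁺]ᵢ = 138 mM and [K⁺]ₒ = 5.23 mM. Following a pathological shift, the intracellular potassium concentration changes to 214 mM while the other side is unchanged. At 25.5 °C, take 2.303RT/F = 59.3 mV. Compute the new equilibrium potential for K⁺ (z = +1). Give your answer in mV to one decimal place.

After the shift: [K⁺]_out = 5.23, [K⁺]_in = 214 mM.
E_new = (59.3/1)·log₁₀(5.23/214) = 59.30 · (-1.6119) = -95.59 mV

-95.6 mV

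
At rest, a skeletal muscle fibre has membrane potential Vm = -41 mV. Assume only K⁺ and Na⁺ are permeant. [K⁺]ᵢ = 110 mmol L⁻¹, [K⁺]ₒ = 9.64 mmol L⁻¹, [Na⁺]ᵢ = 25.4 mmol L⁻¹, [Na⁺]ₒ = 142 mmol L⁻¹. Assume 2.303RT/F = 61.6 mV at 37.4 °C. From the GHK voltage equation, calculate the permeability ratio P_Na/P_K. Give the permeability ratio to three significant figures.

Let α = P_Na/P_K. GHK: Vm = 61.6·log₁₀[(Kₒ + α·Naₒ)/(Kᵢ + α·Naᵢ)].
10^(Vm/61.6) = 10^(-41.0/61.6) = 0.21598
So 0.21598·(Kᵢ + α·Naᵢ) = Kₒ + α·Naₒ → α = (0.21598·110.0 − 9.64) / (142.0 − 0.21598·25.4)
α = (23.76 − 9.64) / (142.0 − 5.486) = 14.12/136.5 = 0.1034

0.103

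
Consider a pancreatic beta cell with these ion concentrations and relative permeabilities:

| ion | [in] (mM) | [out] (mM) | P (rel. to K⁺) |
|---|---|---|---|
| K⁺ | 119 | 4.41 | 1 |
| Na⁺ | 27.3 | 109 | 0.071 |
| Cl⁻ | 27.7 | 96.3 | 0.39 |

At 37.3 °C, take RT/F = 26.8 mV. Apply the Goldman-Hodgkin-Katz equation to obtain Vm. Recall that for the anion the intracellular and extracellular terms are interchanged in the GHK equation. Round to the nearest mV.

Vm = 26.8 · ln[(Σ P·[cation]ₒ + Σ P·[anion]ᵢ) / (Σ P·[cation]ᵢ + Σ P·[anion]ₒ)]
Numerator = 1×4.41 + 0.071×109 + 0.39×27.7 = 22.95
Denominator = 1×119 + 0.071×27.3 + 0.39×96.3 = 158.5
Vm = 26.8 · ln(0.14481) = 26.8 × (-1.9323) = -51.79 mV

-52 mV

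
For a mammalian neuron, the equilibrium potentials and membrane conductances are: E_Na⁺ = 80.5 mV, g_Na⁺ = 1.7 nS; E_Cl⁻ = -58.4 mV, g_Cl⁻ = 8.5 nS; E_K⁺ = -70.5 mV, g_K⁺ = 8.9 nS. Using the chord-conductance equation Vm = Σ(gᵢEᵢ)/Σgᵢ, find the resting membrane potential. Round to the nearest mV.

Σ gᵢEᵢ = 1.7·(80.5) + 8.5·(-58.4) + 8.9·(-70.5) = -987.00
Σ gᵢ = 1.7 + 8.5 + 8.9 = 19.1
Vm = -987.00 / 19.1 = -51.68 mV

-52 mV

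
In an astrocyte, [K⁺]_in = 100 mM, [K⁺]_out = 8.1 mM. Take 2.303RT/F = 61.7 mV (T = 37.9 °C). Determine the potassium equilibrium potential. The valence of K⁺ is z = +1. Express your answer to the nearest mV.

E = (61.7/z) · log₁₀([K⁺]_out/[K⁺]_in) with z = +1.
= (61.7/1) · log₁₀(8.1/100) = 61.70 · log₁₀(0.081)
= 61.70 · (-1.0915) = -67.35 mV

-67 mV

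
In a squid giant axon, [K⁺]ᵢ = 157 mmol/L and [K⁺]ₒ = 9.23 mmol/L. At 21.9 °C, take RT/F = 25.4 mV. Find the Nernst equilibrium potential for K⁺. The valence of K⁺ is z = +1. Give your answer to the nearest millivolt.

-72 mV

E = (25.4/z) · ln([K⁺]_out/[K⁺]_in) with z = +1.
= (25.4/1) · ln(9.23/157) = 25.40 · ln(0.05879)
= 25.40 · (-2.8338) = -71.98 mV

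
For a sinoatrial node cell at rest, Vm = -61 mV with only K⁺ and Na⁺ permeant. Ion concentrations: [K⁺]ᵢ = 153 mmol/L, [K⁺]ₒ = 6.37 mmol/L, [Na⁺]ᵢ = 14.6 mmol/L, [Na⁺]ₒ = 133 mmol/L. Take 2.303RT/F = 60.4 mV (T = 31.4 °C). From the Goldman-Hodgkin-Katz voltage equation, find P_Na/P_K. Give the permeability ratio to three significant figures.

Let α = P_Na/P_K. GHK: Vm = 60.4·log₁₀[(Kₒ + α·Naₒ)/(Kᵢ + α·Naᵢ)].
10^(Vm/60.4) = 10^(-61.0/60.4) = 0.097739
So 0.097739·(Kᵢ + α·Naᵢ) = Kₒ + α·Naₒ → α = (0.097739·153.0 − 6.37) / (133.0 − 0.097739·14.6)
α = (14.95 − 6.37) / (133.0 − 1.427) = 8.584/131.6 = 0.06524

0.0652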